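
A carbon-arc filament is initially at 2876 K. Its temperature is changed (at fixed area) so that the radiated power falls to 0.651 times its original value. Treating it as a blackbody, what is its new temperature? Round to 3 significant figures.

P ∝ T⁴, so T₂/T₁ = (P₂/P₁)^(1/4) = (0.651)^(1/4) = 0.898246.
T₂ = 2876 × 0.898246 = 2.58×10³ K.

T₂ ≈ 2.58×10³ K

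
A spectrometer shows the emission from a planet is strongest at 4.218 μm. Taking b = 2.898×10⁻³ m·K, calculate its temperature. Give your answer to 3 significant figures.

T ≈ 687 K

Wien's law gives T = b/λ_max = (2.898×10⁻³ m·K)/(4.218×10⁻⁶ m) = 687 K.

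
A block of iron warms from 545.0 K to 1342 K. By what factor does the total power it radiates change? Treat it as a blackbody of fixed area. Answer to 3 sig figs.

P₂/P₁ ≈ 36.8

P ∝ T⁴, so P₂/P₁ = (T₂/T₁)⁴ = (1342/545.0)⁴ = (2.46239)⁴ = 36.8.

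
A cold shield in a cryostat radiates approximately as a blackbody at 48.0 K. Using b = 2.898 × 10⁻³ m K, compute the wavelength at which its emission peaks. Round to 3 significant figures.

Wien's displacement law: λ_max = b/T = (2.898×10⁻³ m·K)/(48.0 K) = 6.037×10⁻⁵ m.
That is 60.4 μm, in the infrared range.

λ_max ≈ 60.4 μm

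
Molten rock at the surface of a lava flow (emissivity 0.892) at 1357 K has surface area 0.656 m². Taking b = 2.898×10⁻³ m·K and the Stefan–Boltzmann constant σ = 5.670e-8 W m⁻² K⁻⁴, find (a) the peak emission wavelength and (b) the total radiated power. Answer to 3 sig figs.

λ_max ≈ 2.14 μm; P ≈ 1.13×10⁵ W

(a) λ_max = b/T = 2.898×10⁻³/1357 = 2.136×10⁻⁶ m = 2.14 μm.
Area A = 0.656 m².
(b) P = εσAT⁴ = 0.892×5.670×10⁻⁸×0.656×(1357)⁴ = 1.13×10⁵ W.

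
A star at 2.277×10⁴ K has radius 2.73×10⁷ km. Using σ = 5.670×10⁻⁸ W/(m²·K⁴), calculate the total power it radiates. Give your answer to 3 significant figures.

Surface area A = 4πR² = 4π(2.73×10¹⁰ m)² = 9.36559×10²¹ m².
P = σAT⁴ = 5.670×10⁻⁸ × 9.36559×10²¹ × (2.277×10⁴)⁴ = 1.43×10³² W.

P ≈ 1.43×10³² W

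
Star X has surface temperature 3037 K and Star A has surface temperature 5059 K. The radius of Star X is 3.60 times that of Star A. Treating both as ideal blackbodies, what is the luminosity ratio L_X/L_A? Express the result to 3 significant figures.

L_X/L_A ≈ 1.68

L ∝ R²T⁴, so L_X/L_A = (R_X/R_A)²(T_X/T_A)⁴ = (3.60)² × (3037/5059)⁴ = 12.96 × 0.129873 = 1.68.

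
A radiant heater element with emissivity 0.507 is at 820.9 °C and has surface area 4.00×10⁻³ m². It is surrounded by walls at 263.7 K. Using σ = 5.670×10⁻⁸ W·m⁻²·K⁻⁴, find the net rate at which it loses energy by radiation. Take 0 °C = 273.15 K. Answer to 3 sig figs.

Net loss ≈ 164 W

T = 820.9 °C + 273.15 = 1094.05 K.
Area A = 4.00×10⁻³ m².
Net radiated power P_net = εσA(T⁴ − T₀⁴) = 0.507×5.670×10⁻⁸×4.00×10⁻³×(1094.05⁴ − 263.7⁴).
T⁴ − T₀⁴ = 1.43268×10¹² − 4.83549×10⁹ = 1.42784×10¹² K⁴, so P_net = 164 W.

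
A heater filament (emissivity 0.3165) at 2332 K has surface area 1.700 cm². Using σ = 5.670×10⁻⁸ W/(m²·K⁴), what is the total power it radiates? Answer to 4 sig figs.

P ≈ 90.22 W

Area A = 1.700 cm² = 1.700×10⁻⁴ m².
P = εσAT⁴ = 0.3165 × 5.670×10⁻⁸ × 1.700×10⁻⁴ × (2332)⁴ = 90.22 W.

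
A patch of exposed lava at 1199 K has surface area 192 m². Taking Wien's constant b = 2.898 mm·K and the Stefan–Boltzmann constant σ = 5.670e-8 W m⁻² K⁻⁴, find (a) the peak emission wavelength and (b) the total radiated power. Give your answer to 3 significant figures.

(a) λ_max = b/T = 2.898×10⁻³/1199 = 2.417×10⁻⁶ m = 2.42×10³ nm.
Area A = 192 m².
(b) P = σAT⁴ = 5.670×10⁻⁸×192×(1199)⁴ = 2.25×10⁷ W.

λ_max ≈ 2.42×10³ nm; P ≈ 2.25×10⁷ W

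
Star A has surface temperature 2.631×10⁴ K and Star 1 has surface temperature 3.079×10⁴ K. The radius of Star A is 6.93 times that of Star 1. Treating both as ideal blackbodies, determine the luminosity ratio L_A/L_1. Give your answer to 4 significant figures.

L_A/L_1 ≈ 25.60

L ∝ R²T⁴, so L_A/L_1 = (R_A/R_1)²(T_A/T_1)⁴ = (6.93)² × (2.631×10⁴/3.079×10⁴)⁴ = 48.0249 × 0.533144 = 25.60.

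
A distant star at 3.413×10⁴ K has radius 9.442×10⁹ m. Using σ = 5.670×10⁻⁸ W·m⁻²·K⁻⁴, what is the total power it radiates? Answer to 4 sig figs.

P ≈ 8.619×10³¹ W

Surface area A = 4πR² = 4π(9.442×10⁹ m)² = 1.12031×10²¹ m².
P = σAT⁴ = 5.670×10⁻⁸ × 1.12031×10²¹ × (3.413×10⁴)⁴ = 8.619×10³¹ W.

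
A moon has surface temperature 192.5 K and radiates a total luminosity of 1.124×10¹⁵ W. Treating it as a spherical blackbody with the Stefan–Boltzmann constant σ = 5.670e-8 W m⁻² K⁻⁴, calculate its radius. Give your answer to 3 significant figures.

R ≈ 1.07×10⁶ m

L = 4πR²σT⁴ ⇒ R = √(L/(4πσT⁴)).
σT⁴ = 77.8585 W/m², so R = √(1.124×10¹⁵/(4π×77.8585)) = 1.07×10⁶ m.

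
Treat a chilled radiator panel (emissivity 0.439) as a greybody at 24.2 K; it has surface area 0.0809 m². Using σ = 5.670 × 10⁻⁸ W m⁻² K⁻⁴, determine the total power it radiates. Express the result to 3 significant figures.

Area A = 0.0809 m².
P = εσAT⁴ = 0.439 × 5.670×10⁻⁸ × 0.0809 × (24.2)⁴ = 6.91×10⁻⁴ W.

P ≈ 6.91×10⁻⁴ W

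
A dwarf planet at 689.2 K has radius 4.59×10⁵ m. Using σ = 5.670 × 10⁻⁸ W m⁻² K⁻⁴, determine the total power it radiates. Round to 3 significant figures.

P ≈ 3.39×10¹⁶ W

Surface area A = 4πR² = 4π(4.59×10⁵ m)² = 2.64750×10¹² m².
P = σAT⁴ = 5.670×10⁻⁸ × 2.64750×10¹² × (689.2)⁴ = 3.39×10¹⁶ W.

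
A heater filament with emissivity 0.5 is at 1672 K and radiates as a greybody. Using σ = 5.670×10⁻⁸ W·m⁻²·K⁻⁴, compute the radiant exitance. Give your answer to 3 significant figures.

I ≈ 2.22×10⁵ W/m²

Stefan–Boltzmann: I = εσT⁴ = 0.5 × 5.670×10⁻⁸ × (1672)⁴ = 2.22×10⁵ W/m².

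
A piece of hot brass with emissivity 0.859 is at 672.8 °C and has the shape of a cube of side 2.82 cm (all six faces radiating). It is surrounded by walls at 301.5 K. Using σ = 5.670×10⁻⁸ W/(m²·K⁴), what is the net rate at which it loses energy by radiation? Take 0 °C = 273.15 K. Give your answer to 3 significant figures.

Net loss ≈ 184 W

T = 672.8 °C + 273.15 = 945.95 K.
Area A = 6s² = 6×(0.0282 m)² = 4.77144×10⁻³ m².
Net radiated power P_net = εσA(T⁴ − T₀⁴) = 0.859×5.670×10⁻⁸×4.77144×10⁻³×(945.95⁴ − 301.5⁴).
T⁴ − T₀⁴ = 8.00705×10¹¹ − 8.26322×10⁹ = 7.92442×10¹¹ K⁴, so P_net = 184 W.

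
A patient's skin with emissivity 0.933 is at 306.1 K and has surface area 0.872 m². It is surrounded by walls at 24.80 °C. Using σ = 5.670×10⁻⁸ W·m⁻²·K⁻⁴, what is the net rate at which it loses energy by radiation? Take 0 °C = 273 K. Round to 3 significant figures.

Surroundings: T = 24.80 °C + 273 = 297.80 K.
Area A = 0.872 m².
Net radiated power P_net = εσA(T⁴ − T₀⁴) = 0.933×5.670×10⁻⁸×0.872×(306.1⁴ − 297.80⁴).
T⁴ − T₀⁴ = 8.77917×10⁹ − 7.86500×10⁹ = 9.14170×10⁸ K⁴, so P_net = 42.2 W.

Net loss ≈ 42.2 W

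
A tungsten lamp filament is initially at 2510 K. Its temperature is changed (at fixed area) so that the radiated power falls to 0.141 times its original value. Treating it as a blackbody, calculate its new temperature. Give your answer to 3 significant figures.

T₂ ≈ 1.54×10³ K

P ∝ T⁴, so T₂/T₁ = (P₂/P₁)^(1/4) = (0.141)^(1/4) = 0.612780.
T₂ = 2510 × 0.612780 = 1.54×10³ K.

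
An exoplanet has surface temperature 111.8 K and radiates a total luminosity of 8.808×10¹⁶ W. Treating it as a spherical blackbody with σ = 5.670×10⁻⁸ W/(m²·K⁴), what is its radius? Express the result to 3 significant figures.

R ≈ 2.81×10⁷ m

L = 4πR²σT⁴ ⇒ R = √(L/(4πσT⁴)).
σT⁴ = 8.85830 W/m², so R = √(8.808×10¹⁶/(4π×8.85830)) = 2.81×10⁷ m.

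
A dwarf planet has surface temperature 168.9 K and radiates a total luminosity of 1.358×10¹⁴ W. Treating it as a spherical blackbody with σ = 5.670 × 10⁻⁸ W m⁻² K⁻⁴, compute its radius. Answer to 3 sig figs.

R ≈ 4.84×10⁵ m

L = 4πR²σT⁴ ⇒ R = √(L/(4πσT⁴)).
σT⁴ = 46.1426 W/m², so R = √(1.358×10¹⁴/(4π×46.1426)) = 4.84×10⁵ m.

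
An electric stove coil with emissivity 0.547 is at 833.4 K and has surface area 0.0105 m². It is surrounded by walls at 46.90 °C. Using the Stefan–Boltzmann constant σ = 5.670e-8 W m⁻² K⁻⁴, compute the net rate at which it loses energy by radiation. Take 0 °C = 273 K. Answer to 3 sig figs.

Surroundings: T = 46.90 °C + 273 = 319.90 K.
Area A = 0.0105 m².
Net radiated power P_net = εσA(T⁴ − T₀⁴) = 0.547×5.670×10⁻⁸×0.0105×(833.4⁴ − 319.90⁴).
T⁴ − T₀⁴ = 4.82407×10¹¹ − 1.04727×10¹⁰ = 4.71934×10¹¹ K⁴, so P_net = 154 W.

Net loss ≈ 154 W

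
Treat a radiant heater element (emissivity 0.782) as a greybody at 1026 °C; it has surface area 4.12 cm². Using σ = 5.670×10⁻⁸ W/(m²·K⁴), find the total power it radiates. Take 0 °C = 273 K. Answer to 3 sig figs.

T = 1026 °C + 273 = 1299 K.
Area A = 4.12 cm² = 4.12×10⁻⁴ m².
P = εσAT⁴ = 0.782 × 5.670×10⁻⁸ × 4.12×10⁻⁴ × (1299)⁴ = 52.0 W.

P ≈ 52.0 W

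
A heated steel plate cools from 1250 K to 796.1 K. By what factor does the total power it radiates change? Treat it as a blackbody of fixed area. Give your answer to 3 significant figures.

P₂/P₁ ≈ 0.165

P ∝ T⁴, so P₂/P₁ = (T₂/T₁)⁴ = (796.1/1250)⁴ = (0.636880)⁴ = 0.165.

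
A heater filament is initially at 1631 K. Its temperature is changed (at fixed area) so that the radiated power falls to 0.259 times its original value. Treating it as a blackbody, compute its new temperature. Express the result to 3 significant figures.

P ∝ T⁴, so T₂/T₁ = (P₂/P₁)^(1/4) = (0.259)^(1/4) = 0.713387.
T₂ = 1631 × 0.713387 = 1.16×10³ K.

T₂ ≈ 1.16×10³ K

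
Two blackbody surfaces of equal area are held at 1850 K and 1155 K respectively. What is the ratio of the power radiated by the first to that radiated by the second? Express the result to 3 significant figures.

With equal areas, P₁/P₂ = (T₁/T₂)⁴ = (1850/1155)⁴ = 6.58.

P₁/P₂ ≈ 6.58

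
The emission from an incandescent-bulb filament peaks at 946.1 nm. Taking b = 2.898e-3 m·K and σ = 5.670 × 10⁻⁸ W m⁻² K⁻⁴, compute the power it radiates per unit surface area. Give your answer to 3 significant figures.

Wien's law: T = b/λ_max = 2.898×10⁻³/9.461×10⁻⁷ = 3063.10 K.
Then I = σT⁴ = 5.670×10⁻⁸×(3063.10)⁴ = 4.99×10⁶ W/m².

I ≈ 4.99×10⁶ W/m²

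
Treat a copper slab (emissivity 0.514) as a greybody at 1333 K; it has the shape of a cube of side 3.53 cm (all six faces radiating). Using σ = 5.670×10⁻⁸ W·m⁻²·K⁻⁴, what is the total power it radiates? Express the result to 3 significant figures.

Area A = 6s² = 6×(0.0353 m)² = 7.47654×10⁻³ m².
P = εσAT⁴ = 0.514 × 5.670×10⁻⁸ × 7.47654×10⁻³ × (1333)⁴ = 688 W.

P ≈ 688 W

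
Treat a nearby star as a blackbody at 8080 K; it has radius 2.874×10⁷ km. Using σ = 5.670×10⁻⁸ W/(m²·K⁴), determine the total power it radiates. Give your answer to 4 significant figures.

Surface area A = 4πR² = 4π(2.874×10¹⁰ m)² = 1.03797×10²² m².
P = σAT⁴ = 5.670×10⁻⁸ × 1.03797×10²² × (8080)⁴ = 2.508×10³⁰ W.

P ≈ 2.508×10³⁰ W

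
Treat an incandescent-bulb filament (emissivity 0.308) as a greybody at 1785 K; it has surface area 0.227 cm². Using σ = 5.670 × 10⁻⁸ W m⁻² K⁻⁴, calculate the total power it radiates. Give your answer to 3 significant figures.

Area A = 0.227 cm² = 2.27×10⁻⁵ m².
P = εσAT⁴ = 0.308 × 5.670×10⁻⁸ × 2.27×10⁻⁵ × (1785)⁴ = 4.02 W.

P ≈ 4.02 W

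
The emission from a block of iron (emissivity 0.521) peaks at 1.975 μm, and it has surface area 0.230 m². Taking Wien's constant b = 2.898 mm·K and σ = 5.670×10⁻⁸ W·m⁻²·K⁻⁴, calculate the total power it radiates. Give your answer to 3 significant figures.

P ≈ 3.15×10⁴ W

Wien's law: T = b/λ_max = 2.898×10⁻³/1.975×10⁻⁶ = 1467.34 K.
Area A = 0.230 m².
Then P = εσAT⁴ = 0.521×5.670×10⁻⁸×0.230×(1467.34)⁴ = 3.15×10⁴ W.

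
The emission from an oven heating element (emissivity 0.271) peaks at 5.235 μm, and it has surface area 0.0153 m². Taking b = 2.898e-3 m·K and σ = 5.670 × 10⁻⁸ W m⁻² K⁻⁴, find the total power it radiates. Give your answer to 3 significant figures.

P ≈ 22.1 W

Wien's law: T = b/λ_max = 2.898×10⁻³/5.235×10⁻⁶ = 553.582 K.
Area A = 0.0153 m².
Then P = εσAT⁴ = 0.271×5.670×10⁻⁸×0.0153×(553.582)⁴ = 22.1 W.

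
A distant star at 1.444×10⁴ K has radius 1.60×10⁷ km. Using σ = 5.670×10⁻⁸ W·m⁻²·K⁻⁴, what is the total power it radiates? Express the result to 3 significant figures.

Surface area A = 4πR² = 4π(1.60×10¹⁰ m)² = 3.21699×10²¹ m².
P = σAT⁴ = 5.670×10⁻⁸ × 3.21699×10²¹ × (1.444×10⁴)⁴ = 7.93×10³⁰ W.

P ≈ 7.93×10³⁰ W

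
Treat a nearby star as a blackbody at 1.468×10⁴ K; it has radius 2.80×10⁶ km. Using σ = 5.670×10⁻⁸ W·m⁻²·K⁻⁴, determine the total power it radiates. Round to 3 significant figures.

Surface area A = 4πR² = 4π(2.80×10⁹ m)² = 9.85203×10¹⁹ m².
P = σAT⁴ = 5.670×10⁻⁸ × 9.85203×10¹⁹ × (1.468×10⁴)⁴ = 2.59×10²⁹ W.

P ≈ 2.59×10²⁹ W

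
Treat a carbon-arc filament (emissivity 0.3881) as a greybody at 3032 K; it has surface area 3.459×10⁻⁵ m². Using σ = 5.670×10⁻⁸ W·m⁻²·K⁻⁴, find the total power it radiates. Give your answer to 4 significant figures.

Area A = 3.459×10⁻⁵ m².
P = εσAT⁴ = 0.3881 × 5.670×10⁻⁸ × 3.459×10⁻⁵ × (3032)⁴ = 64.33 W.

P ≈ 64.33 W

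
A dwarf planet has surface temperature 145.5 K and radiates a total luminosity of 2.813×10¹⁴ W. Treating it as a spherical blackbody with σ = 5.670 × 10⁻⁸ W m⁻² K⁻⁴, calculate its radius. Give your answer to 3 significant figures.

R ≈ 9.39×10⁵ m

L = 4πR²σT⁴ ⇒ R = √(L/(4πσT⁴)).
σT⁴ = 25.4118 W/m², so R = √(2.813×10¹⁴/(4π×25.4118)) = 9.39×10⁵ m.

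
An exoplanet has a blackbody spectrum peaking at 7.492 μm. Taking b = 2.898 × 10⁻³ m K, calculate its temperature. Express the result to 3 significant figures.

T ≈ 387 K

Wien's law gives T = b/λ_max = (2.898×10⁻³ m·K)/(7.492×10⁻⁶ m) = 387 K.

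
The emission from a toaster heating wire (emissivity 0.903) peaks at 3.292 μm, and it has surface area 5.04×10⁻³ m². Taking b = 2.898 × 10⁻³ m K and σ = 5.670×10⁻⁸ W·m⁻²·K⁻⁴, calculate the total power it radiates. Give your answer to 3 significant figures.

P ≈ 155 W

Wien's law: T = b/λ_max = 2.898×10⁻³/3.292×10⁻⁶ = 880.316 K.
Area A = 5.04×10⁻³ m².
Then P = εσAT⁴ = 0.903×5.670×10⁻⁸×5.04×10⁻³×(880.316)⁴ = 155 W.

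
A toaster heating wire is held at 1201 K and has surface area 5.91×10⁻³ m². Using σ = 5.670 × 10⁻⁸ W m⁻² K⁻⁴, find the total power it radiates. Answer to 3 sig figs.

P ≈ 697 W

Area A = 5.91×10⁻³ m².
P = σAT⁴ = 5.670×10⁻⁸ × 5.91×10⁻³ × (1201)⁴ = 697 W.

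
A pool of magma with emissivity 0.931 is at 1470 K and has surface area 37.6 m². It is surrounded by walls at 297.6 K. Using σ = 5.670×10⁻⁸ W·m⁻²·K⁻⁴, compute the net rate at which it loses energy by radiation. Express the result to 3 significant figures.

Net loss ≈ 9.25×10⁶ W

Area A = 37.6 m².
Net radiated power P_net = εσA(T⁴ − T₀⁴) = 0.931×5.670×10⁻⁸×37.6×(1470⁴ − 297.6⁴).
T⁴ − T₀⁴ = 4.66949×10¹² − 7.84389×10⁹ = 4.66165×10¹² K⁴, so P_net = 9.25×10⁶ W.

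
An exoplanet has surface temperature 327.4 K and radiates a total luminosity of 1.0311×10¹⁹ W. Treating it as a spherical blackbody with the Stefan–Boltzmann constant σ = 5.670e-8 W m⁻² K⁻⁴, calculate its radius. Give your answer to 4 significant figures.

R ≈ 3.549×10⁷ m

L = 4πR²σT⁴ ⇒ R = √(L/(4πσT⁴)).
σT⁴ = 651.475 W/m², so R = √(1.0311×10¹⁹/(4π×651.475)) = 3.549×10⁷ m.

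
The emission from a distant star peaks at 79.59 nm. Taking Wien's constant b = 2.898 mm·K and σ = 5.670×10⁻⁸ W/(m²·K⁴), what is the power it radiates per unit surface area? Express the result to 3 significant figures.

I ≈ 9.97×10¹⁰ W/m²

Wien's law: T = b/λ_max = 2.898×10⁻³/7.959×10⁻⁸ = 36411.6 K.
Then I = σT⁴ = 5.670×10⁻⁸×(36411.6)⁴ = 9.97×10¹⁰ W/m².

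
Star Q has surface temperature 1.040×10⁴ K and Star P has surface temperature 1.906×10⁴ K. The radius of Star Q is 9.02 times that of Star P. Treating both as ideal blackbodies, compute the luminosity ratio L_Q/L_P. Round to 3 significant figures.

L ∝ R²T⁴, so L_Q/L_P = (R_Q/R_P)²(T_Q/T_P)⁴ = (9.02)² × (1.040×10⁴/1.906×10⁴)⁴ = 81.3604 × 0.0886425 = 7.21.

L_Q/L_P ≈ 7.21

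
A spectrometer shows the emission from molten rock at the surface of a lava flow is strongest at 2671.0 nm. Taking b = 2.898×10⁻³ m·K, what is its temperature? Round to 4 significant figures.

Wien's law gives T = b/λ_max = (2.898×10⁻³ m·K)/(2.6710×10⁻⁶ m) = 1085 K.

T ≈ 1085 K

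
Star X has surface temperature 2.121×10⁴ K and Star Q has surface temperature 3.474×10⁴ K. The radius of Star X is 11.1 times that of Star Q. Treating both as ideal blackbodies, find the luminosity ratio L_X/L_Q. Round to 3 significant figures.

L_X/L_Q ≈ 17.1

L ∝ R²T⁴, so L_X/L_Q = (R_X/R_Q)²(T_X/T_Q)⁴ = (11.1)² × (2.121×10⁴/3.474×10⁴)⁴ = 123.21 × 0.138945 = 17.1.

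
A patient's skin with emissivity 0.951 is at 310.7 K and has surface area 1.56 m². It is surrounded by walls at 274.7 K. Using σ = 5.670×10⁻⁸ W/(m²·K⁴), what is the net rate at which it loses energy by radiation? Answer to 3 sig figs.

Net loss ≈ 305 W

Area A = 1.56 m².
Net radiated power P_net = εσA(T⁴ − T₀⁴) = 0.951×5.670×10⁻⁸×1.56×(310.7⁴ − 274.7⁴).
T⁴ − T₀⁴ = 9.31891×10⁹ − 5.69423×10⁹ = 3.62468×10⁹ K⁴, so P_net = 305 W.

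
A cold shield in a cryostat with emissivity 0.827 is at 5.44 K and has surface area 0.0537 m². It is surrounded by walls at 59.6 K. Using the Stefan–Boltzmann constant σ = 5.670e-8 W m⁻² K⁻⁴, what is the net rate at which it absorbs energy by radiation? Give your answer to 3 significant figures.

Net gain ≈ 0.0318 W

Area A = 0.0537 m².
Net radiated power P_net = εσA(T⁴ − T₀⁴) = 0.827×5.670×10⁻⁸×0.0537×(5.44⁴ − 59.6⁴).
T⁴ − T₀⁴ = 875.781 − 1.26178×10⁷ = -1.26169×10⁷ K⁴, so P_net = -0.0318 W — negative, meaning a net gain of 0.0318 W.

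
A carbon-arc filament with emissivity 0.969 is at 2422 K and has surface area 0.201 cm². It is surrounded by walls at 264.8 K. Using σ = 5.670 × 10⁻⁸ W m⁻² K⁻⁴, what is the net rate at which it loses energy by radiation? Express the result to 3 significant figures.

Area A = 0.201 cm² = 2.01×10⁻⁵ m².
Net radiated power P_net = εσA(T⁴ − T₀⁴) = 0.969×5.670×10⁻⁸×2.01×10⁻⁵×(2422⁴ − 264.8⁴).
T⁴ − T₀⁴ = 3.44109×10¹³ − 4.91668×10⁹ = 3.44060×10¹³ K⁴, so P_net = 38.0 W.

Net loss ≈ 38.0 W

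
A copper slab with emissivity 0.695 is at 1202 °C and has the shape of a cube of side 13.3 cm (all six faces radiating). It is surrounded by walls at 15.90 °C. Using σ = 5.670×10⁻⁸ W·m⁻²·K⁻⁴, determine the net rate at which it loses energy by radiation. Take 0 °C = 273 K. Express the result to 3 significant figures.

T = 1202 °C + 273 = 1475 K.
Surroundings: T = 15.90 °C + 273 = 288.90 K.
Area A = 6s² = 6×(0.133 m)² = 0.106134 m².
Net radiated power P_net = εσA(T⁴ − T₀⁴) = 0.695×5.670×10⁻⁸×0.106134×(1475⁴ − 288.90⁴).
T⁴ − T₀⁴ = 4.73334×10¹² − 6.96611×10⁹ = 4.72637×10¹² K⁴, so P_net = 1.98×10⁴ W.

Net loss ≈ 1.98×10⁴ W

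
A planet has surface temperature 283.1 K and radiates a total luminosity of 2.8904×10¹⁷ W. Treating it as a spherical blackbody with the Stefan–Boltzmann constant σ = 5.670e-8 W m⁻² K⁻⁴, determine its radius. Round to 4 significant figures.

R ≈ 7.947×10⁶ m

L = 4πR²σT⁴ ⇒ R = √(L/(4πσT⁴)).
σT⁴ = 364.202 W/m², so R = √(2.8904×10¹⁷/(4π×364.202)) = 7.947×10⁶ m.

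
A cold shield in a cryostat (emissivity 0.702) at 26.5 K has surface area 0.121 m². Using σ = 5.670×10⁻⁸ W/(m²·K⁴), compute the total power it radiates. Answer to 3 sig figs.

P ≈ 2.38×10⁻³ W

Area A = 0.121 m².
P = εσAT⁴ = 0.702 × 5.670×10⁻⁸ × 0.121 × (26.5)⁴ = 2.38×10⁻³ W.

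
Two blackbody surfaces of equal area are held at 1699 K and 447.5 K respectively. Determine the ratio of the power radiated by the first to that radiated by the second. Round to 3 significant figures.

With equal areas, P₁/P₂ = (T₁/T₂)⁴ = (1699/447.5)⁴ = 208.

P₁/P₂ ≈ 208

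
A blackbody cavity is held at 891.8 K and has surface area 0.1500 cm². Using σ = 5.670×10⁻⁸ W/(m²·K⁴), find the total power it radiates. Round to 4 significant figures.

Area A = 0.1500 cm² = 1.500×10⁻⁵ m².
P = σAT⁴ = 5.670×10⁻⁸ × 1.500×10⁻⁵ × (891.8)⁴ = 0.5380 W.

P ≈ 0.5380 W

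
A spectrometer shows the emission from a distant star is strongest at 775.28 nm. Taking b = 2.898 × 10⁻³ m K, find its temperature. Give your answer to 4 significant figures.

Wien's law gives T = b/λ_max = (2.898×10⁻³ m·K)/(7.7528×10⁻⁷ m) = 3738 K.

T ≈ 3738 K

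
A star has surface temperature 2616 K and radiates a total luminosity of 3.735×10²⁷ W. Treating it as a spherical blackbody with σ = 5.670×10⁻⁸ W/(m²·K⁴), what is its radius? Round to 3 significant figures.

L = 4πR²σT⁴ ⇒ R = √(L/(4πσT⁴)).
σT⁴ = 2.65542×10⁶ W/m², so R = √(3.735×10²⁷/(4π×2.65542×10⁶)) = 1.06×10¹⁰ m.

R ≈ 1.06×10¹⁰ m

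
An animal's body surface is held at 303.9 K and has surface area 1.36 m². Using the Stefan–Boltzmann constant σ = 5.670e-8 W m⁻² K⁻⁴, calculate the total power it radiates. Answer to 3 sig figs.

Area A = 1.36 m².
P = σAT⁴ = 5.670×10⁻⁸ × 1.36 × (303.9)⁴ = 658 W.

P ≈ 658 W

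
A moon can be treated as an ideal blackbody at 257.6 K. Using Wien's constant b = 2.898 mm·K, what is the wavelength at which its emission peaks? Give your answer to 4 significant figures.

Wien's displacement law: λ_max = b/T = (2.898×10⁻³ m·K)/(257.6 K) = 1.1250×10⁻⁵ m.
That is 11.25 μm, in the infrared range.

λ_max ≈ 11.25 μm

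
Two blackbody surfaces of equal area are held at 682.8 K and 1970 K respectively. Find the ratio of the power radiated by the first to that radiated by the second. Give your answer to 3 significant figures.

With equal areas, P₁/P₂ = (T₁/T₂)⁴ = (682.8/1970)⁴ = 0.0144.

P₁/P₂ ≈ 0.0144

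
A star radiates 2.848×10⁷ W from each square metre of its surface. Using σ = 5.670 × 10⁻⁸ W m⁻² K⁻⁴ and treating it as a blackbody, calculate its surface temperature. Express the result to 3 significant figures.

I = σT⁴, so T = (I/σ)^(1/4) = (2.848×10⁷/(5.670×10⁻⁸))^(1/4) = 4.73×10³ K.

T ≈ 4.73×10³ K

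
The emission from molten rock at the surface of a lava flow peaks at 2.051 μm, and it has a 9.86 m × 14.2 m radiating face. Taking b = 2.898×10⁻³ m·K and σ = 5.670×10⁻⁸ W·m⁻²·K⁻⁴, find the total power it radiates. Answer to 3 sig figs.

Wien's law: T = b/λ_max = 2.898×10⁻³/2.051×10⁻⁶ = 1412.97 K.
Area A = 9.86 × 14.2 = 140.012 m².
Then P = σAT⁴ = 5.670×10⁻⁸×140.012×(1412.97)⁴ = 3.16×10⁷ W.

P ≈ 3.16×10⁷ W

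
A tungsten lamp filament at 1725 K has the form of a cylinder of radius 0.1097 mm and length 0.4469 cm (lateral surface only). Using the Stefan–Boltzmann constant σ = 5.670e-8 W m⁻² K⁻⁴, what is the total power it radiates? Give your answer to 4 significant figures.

Lateral area A = 2πrL = 2π×1.097×10⁻⁴×4.469×10⁻³ = 3.08033×10⁻⁶ m².
P = σAT⁴ = 5.670×10⁻⁸ × 3.08033×10⁻⁶ × (1725)⁴ = 1.546 W.

P ≈ 1.546 W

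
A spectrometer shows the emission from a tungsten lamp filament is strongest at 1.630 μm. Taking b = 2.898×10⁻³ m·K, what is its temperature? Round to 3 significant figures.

Wien's law gives T = b/λ_max = (2.898×10⁻³ m·K)/(1.630×10⁻⁶ m) = 1.78×10³ K.

T ≈ 1.78×10³ K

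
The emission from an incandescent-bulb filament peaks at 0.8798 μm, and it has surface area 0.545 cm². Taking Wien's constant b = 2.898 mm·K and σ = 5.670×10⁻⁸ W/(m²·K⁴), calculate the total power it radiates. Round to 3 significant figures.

Wien's law: T = b/λ_max = 2.898×10⁻³/8.798×10⁻⁷ = 3293.93 K.
Area A = 0.545 cm² = 5.45×10⁻⁵ m².
Then P = σAT⁴ = 5.670×10⁻⁸×5.45×10⁻⁵×(3293.93)⁴ = 364 W.

P ≈ 364 W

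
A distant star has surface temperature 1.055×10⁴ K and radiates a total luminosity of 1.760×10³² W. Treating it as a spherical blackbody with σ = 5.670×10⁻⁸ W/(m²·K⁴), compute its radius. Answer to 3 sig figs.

R ≈ 1.41×10¹¹ m

L = 4πR²σT⁴ ⇒ R = √(L/(4πσT⁴)).
σT⁴ = 7.02414×10⁸ W/m², so R = √(1.760×10³²/(4π×7.02414×10⁸)) = 1.41×10¹¹ m.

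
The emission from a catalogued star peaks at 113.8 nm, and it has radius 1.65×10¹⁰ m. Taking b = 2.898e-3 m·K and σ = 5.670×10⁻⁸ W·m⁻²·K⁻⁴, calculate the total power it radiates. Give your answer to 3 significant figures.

Wien's law: T = b/λ_max = 2.898×10⁻³/1.138×10⁻⁷ = 25465.7 K.
Surface area A = 4πR² = 4π(1.65×10¹⁰ m)² = 3.42119×10²¹ m².
Then P = σAT⁴ = 5.670×10⁻⁸×3.42119×10²¹×(25465.7)⁴ = 8.16×10³¹ W.

P ≈ 8.16×10³¹ W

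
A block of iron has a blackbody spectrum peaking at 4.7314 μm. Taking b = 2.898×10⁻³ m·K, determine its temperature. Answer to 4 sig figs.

Wien's law gives T = b/λ_max = (2.898×10⁻³ m·K)/(4.7314×10⁻⁶ m) = 612.5 K.

T ≈ 612.5 K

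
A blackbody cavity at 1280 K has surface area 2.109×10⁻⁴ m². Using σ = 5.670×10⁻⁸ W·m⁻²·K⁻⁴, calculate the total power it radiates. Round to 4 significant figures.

P ≈ 32.10 W

Area A = 2.109×10⁻⁴ m².
P = σAT⁴ = 5.670×10⁻⁸ × 2.109×10⁻⁴ × (1280)⁴ = 32.10 W.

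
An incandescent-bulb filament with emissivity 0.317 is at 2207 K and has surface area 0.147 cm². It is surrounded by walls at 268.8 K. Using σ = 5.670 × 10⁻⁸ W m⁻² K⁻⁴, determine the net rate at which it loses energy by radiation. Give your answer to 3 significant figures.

Net loss ≈ 6.27 W

Area A = 0.147 cm² = 1.47×10⁻⁵ m².
Net radiated power P_net = εσA(T⁴ − T₀⁴) = 0.317×5.670×10⁻⁸×1.47×10⁻⁵×(2207⁴ − 268.8⁴).
T⁴ − T₀⁴ = 2.37252×10¹³ − 5.22056×10⁹ = 2.37200×10¹³ K⁴, so P_net = 6.27 W.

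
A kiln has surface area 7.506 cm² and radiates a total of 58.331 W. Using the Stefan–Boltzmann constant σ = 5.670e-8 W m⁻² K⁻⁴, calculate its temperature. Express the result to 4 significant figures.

Area A = 7.506 cm² = 7.506×10⁻⁴ m².
P = σAT⁴ ⇒ T = (P/(σA))^(1/4) = (58.331/(5.670×10⁻⁸×7.506×10⁻⁴))^(1/4) = 1082 K.

T ≈ 1082 K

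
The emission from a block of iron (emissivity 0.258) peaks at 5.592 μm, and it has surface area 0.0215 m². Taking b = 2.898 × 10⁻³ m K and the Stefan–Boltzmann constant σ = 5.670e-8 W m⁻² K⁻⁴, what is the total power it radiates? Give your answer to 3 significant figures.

P ≈ 22.7 W

Wien's law: T = b/λ_max = 2.898×10⁻³/5.592×10⁻⁶ = 518.240 K.
Area A = 0.0215 m².
Then P = εσAT⁴ = 0.258×5.670×10⁻⁸×0.0215×(518.240)⁴ = 22.7 W.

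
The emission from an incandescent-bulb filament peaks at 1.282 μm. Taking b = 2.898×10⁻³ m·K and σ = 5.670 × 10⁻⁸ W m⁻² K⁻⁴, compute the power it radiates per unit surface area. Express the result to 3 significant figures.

I ≈ 1.48×10⁶ W/m²

Wien's law: T = b/λ_max = 2.898×10⁻³/1.282×10⁻⁶ = 2260.53 K.
Then I = σT⁴ = 5.670×10⁻⁸×(2260.53)⁴ = 1.48×10⁶ W/m².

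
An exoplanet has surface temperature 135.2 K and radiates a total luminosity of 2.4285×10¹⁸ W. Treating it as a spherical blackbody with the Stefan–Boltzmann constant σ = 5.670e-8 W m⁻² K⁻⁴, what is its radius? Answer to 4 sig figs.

L = 4πR²σT⁴ ⇒ R = √(L/(4πσT⁴)).
σT⁴ = 18.9448 W/m², so R = √(2.4285×10¹⁸/(4π×18.9448)) = 1.010×10⁸ m.

R ≈ 1.010×10⁸ m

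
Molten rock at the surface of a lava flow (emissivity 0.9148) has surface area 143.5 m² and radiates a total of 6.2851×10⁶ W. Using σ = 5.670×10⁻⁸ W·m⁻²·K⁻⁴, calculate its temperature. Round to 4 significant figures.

Area A = 143.5 m².
P = εσAT⁴ ⇒ T = (P/(εσA))^(1/4) = (6.2851×10⁶/(0.9148×5.670×10⁻⁸×143.5))^(1/4) = 958.6 K.

T ≈ 958.6 K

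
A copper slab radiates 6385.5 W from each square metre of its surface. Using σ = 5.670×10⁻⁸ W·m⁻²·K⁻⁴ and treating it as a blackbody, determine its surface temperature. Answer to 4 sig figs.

T ≈ 579.3 K

I = σT⁴, so T = (I/σ)^(1/4) = (6385.5/(5.670×10⁻⁸))^(1/4) = 579.3 K.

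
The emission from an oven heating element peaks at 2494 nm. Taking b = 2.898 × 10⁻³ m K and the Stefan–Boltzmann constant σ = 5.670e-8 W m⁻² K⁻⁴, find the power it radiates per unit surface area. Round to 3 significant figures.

Wien's law: T = b/λ_max = 2.898×10⁻³/2.494×10⁻⁶ = 1161.99 K.
Then I = σT⁴ = 5.670×10⁻⁸×(1161.99)⁴ = 1.03×10⁵ W/m².

I ≈ 1.03×10⁵ W/m²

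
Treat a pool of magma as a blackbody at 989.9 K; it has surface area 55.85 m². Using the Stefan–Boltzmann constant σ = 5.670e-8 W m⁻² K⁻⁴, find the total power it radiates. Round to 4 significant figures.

Area A = 55.85 m².
P = σAT⁴ = 5.670×10⁻⁸ × 55.85 × (989.9)⁴ = 3.041×10⁶ W.

P ≈ 3.041×10⁶ W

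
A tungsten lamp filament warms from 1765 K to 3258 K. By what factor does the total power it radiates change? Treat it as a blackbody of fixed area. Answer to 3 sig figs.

P₂/P₁ ≈ 11.6

P ∝ T⁴, so P₂/P₁ = (T₂/T₁)⁴ = (3258/1765)⁴ = (1.84589)⁴ = 11.6.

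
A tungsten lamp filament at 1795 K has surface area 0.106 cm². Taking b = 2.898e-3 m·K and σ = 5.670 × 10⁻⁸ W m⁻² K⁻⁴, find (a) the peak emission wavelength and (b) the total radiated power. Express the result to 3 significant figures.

λ_max ≈ 1.61×10³ nm; P ≈ 6.24 W

(a) λ_max = b/T = 2.898×10⁻³/1795 = 1.614×10⁻⁶ m = 1.61×10³ nm.
Area A = 0.106 cm² = 1.06×10⁻⁵ m².
(b) P = σAT⁴ = 5.670×10⁻⁸×1.06×10⁻⁵×(1795)⁴ = 6.24 W.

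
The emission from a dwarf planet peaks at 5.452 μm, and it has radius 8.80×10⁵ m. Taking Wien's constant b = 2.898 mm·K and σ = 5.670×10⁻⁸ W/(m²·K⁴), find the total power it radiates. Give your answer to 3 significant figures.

P ≈ 4.40×10¹⁶ W

Wien's law: T = b/λ_max = 2.898×10⁻³/5.452×10⁻⁶ = 531.548 K.
Surface area A = 4πR² = 4π(8.80×10⁵ m)² = 9.73140×10¹² m².
Then P = σAT⁴ = 5.670×10⁻⁸×9.73140×10¹²×(531.548)⁴ = 4.40×10¹⁶ W.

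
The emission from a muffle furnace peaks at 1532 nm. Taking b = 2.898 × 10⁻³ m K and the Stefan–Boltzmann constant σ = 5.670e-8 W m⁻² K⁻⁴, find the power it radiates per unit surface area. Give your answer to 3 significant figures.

I ≈ 7.26×10⁵ W/m²

Wien's law: T = b/λ_max = 2.898×10⁻³/1.532×10⁻⁶ = 1891.64 K.
Then I = σT⁴ = 5.670×10⁻⁸×(1891.64)⁴ = 7.26×10⁵ W/m².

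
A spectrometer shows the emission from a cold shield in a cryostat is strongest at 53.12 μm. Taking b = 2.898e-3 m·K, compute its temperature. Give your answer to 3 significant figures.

Wien's law gives T = b/λ_max = (2.898×10⁻³ m·K)/(5.312×10⁻⁵ m) = 54.6 K.

T ≈ 54.6 K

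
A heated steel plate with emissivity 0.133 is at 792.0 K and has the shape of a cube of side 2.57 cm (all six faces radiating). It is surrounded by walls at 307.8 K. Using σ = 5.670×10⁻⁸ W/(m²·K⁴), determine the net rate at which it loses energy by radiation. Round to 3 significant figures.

Area A = 6s² = 6×(0.0257 m)² = 3.96294×10⁻³ m².
Net radiated power P_net = εσA(T⁴ − T₀⁴) = 0.133×5.670×10⁻⁸×3.96294×10⁻³×(792.0⁴ − 307.8⁴).
T⁴ − T₀⁴ = 3.93460×10¹¹ − 8.97583×10⁹ = 3.84484×10¹¹ K⁴, so P_net = 11.5 W.

Net loss ≈ 11.5 W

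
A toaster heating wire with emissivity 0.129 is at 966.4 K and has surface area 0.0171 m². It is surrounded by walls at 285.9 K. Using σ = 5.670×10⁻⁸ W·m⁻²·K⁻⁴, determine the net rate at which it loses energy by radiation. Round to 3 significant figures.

Area A = 0.0171 m².
Net radiated power P_net = εσA(T⁴ − T₀⁴) = 0.129×5.670×10⁻⁸×0.0171×(966.4⁴ − 285.9⁴).
T⁴ − T₀⁴ = 8.72223×10¹¹ − 6.68123×10⁹ = 8.65542×10¹¹ K⁴, so P_net = 108 W.

Net loss ≈ 108 W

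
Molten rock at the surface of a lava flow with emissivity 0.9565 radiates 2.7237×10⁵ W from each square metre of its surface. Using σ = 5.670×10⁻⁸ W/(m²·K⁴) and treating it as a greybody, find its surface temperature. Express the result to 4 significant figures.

I = εσT⁴, so T = (I/εσ)^(1/4) = (2.7237×10⁵/(0.9565×5.670×10⁻⁸))^(1/4) = 1497 K.

T ≈ 1497 K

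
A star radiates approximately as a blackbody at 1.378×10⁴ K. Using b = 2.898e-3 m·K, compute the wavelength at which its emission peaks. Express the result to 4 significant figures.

Wien's displacement law: λ_max = b/T = (2.898×10⁻³ m·K)/(1.378×10⁴ K) = 2.1030×10⁻⁷ m.
That is 210.3 nm, in the ultraviolet range.

λ_max ≈ 210.3 nm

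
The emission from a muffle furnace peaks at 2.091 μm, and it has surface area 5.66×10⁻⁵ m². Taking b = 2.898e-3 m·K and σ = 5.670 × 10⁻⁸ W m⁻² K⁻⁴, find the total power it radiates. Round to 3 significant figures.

Wien's law: T = b/λ_max = 2.898×10⁻³/2.091×10⁻⁶ = 1385.94 K.
Area A = 5.66×10⁻⁵ m².
Then P = σAT⁴ = 5.670×10⁻⁸×5.66×10⁻⁵×(1385.94)⁴ = 11.8 W.

P ≈ 11.8 W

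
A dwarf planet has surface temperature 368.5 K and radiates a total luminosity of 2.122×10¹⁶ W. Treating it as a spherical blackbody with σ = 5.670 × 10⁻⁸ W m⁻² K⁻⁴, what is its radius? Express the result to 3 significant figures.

R ≈ 1.27×10⁶ m

L = 4πR²σT⁴ ⇒ R = √(L/(4πσT⁴)).
σT⁴ = 1045.52 W/m², so R = √(2.122×10¹⁶/(4π×1045.52)) = 1.27×10⁶ m.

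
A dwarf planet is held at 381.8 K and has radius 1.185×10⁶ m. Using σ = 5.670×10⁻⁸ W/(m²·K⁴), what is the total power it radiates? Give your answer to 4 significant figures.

Surface area A = 4πR² = 4π(1.185×10⁶ m)² = 1.76460×10¹³ m².
P = σAT⁴ = 5.670×10⁻⁸ × 1.76460×10¹³ × (381.8)⁴ = 2.126×10¹⁶ W.

P ≈ 2.126×10¹⁶ W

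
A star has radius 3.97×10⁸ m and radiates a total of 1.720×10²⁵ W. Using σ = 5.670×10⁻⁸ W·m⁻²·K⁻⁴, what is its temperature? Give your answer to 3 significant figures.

T ≈ 3.52×10³ K

Surface area A = 4πR² = 4π(3.97×10⁸ m)² = 1.98057×10¹⁸ m².
P = σAT⁴ ⇒ T = (P/(σA))^(1/4) = (1.720×10²⁵/(5.670×10⁻⁸×1.98057×10¹⁸))^(1/4) = 3.52×10³ K.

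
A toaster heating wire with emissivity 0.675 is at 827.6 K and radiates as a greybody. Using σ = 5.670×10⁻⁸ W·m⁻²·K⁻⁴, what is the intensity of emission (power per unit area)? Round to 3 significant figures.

I ≈ 1.80×10⁴ W/m²

Stefan–Boltzmann: I = εσT⁴ = 0.675 × 5.670×10⁻⁸ × (827.6)⁴ = 1.80×10⁴ W/m².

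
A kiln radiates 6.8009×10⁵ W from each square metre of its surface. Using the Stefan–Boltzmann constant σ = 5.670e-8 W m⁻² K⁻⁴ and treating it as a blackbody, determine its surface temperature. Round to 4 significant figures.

I = σT⁴, so T = (I/σ)^(1/4) = (6.8009×10⁵/(5.670×10⁻⁸))^(1/4) = 1861 K.

T ≈ 1861 K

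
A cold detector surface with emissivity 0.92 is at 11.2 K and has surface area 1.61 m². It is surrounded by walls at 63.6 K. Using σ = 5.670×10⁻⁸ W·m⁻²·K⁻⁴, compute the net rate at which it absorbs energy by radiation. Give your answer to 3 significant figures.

Area A = 1.61 m².
Net radiated power P_net = εσA(T⁴ − T₀⁴) = 0.92×5.670×10⁻⁸×1.61×(11.2⁴ − 63.6⁴).
T⁴ − T₀⁴ = 15735.2 − 1.63617×10⁷ = -1.63460×10⁷ K⁴, so P_net = -1.37 W — negative, meaning a net gain of 1.37 W.

Net gain ≈ 1.37 W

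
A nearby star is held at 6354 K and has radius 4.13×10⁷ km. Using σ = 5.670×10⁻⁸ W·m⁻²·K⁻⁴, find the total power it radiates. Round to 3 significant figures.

P ≈ 1.98×10³⁰ W

Surface area A = 4πR² = 4π(4.13×10¹⁰ m)² = 2.14343×10²² m².
P = σAT⁴ = 5.670×10⁻⁸ × 2.14343×10²² × (6354)⁴ = 1.98×10³⁰ W.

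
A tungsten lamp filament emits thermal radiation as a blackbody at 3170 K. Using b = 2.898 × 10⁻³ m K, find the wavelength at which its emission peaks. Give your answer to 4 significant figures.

λ_max ≈ 914.2 nm

Wien's displacement law: λ_max = b/T = (2.898×10⁻³ m·K)/(3170 K) = 9.1420×10⁻⁷ m.
That is 914.2 nm, in the infrared range.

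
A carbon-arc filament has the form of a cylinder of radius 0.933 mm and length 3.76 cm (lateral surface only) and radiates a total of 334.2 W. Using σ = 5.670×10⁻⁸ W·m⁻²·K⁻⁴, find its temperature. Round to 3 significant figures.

T ≈ 2.27×10³ K

Lateral area A = 2πrL = 2π×9.33×10⁻⁴×0.0376 = 2.20419×10⁻⁴ m².
P = σAT⁴ ⇒ T = (P/(σA))^(1/4) = (334.2/(5.670×10⁻⁸×2.20419×10⁻⁴))^(1/4) = 2.27×10³ K.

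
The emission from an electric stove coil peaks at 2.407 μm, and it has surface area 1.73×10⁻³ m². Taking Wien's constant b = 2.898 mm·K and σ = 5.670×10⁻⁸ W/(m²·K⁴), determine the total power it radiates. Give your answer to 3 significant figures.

P ≈ 206 W

Wien's law: T = b/λ_max = 2.898×10⁻³/2.407×10⁻⁶ = 1203.99 K.
Area A = 1.73×10⁻³ m².
Then P = σAT⁴ = 5.670×10⁻⁸×1.73×10⁻³×(1203.99)⁴ = 206 W.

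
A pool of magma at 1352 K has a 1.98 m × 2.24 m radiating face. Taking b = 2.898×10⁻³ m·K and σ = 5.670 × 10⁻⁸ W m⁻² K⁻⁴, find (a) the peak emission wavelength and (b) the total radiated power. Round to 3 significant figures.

(a) λ_max = b/T = 2.898×10⁻³/1352 = 2.143×10⁻⁶ m = 2.14 μm.
Area A = 1.98 × 2.24 = 4.4352 m².
(b) P = σAT⁴ = 5.670×10⁻⁸×4.4352×(1352)⁴ = 8.40×10⁵ W.

λ_max ≈ 2.14 μm; P ≈ 8.40×10⁵ W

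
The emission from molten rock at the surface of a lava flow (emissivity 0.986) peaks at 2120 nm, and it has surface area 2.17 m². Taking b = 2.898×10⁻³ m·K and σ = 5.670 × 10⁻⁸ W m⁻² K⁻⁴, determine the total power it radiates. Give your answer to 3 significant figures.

P ≈ 4.24×10⁵ W

Wien's law: T = b/λ_max = 2.898×10⁻³/2.120×10⁻⁶ = 1366.98 K.
Area A = 2.17 m².
Then P = εσAT⁴ = 0.986×5.670×10⁻⁸×2.17×(1366.98)⁴ = 4.24×10⁵ W.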